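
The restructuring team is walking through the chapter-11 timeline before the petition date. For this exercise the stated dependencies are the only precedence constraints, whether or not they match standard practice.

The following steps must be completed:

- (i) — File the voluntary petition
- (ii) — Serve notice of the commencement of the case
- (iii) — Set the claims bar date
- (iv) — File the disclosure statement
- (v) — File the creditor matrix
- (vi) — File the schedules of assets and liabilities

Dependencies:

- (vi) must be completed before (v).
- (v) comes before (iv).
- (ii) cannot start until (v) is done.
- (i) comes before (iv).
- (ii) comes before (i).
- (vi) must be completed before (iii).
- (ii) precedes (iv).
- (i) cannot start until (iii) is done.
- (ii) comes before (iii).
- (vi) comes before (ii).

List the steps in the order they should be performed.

(vi) → (v) → (ii) → (iii) → (i) → (iv)

(vi) is the only step with nothing outstanding, so it goes first.
(v) is the only step now ready → (v).
(ii) is the only step now ready → (ii).
(iii) is the only step now ready → (iii).
(i) needed (ii) and (iii), now all done → (i).
(iv) needed (i), (ii) and (v), now all done → (iv).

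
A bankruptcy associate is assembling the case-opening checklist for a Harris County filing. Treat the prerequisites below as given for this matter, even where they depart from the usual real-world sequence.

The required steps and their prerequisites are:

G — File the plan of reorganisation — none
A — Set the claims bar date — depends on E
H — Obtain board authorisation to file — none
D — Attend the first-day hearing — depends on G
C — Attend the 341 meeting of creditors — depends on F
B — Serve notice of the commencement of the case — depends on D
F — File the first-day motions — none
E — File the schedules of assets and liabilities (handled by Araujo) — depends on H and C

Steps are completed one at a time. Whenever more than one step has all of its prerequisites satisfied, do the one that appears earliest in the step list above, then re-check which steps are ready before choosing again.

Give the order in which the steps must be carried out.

Nothing is required for G, H and F. G is listed earlier → G first.
H, D and F are all available; H is listed earlier → H.
D and F are both available; D is listed earlier → D.
Ready: B and F. B is listed earlier → B.
Next only F has its prerequisites met → F.
C needed F, now all done → C.
E is the only step now ready → E.
That leaves A as the only ready step → A.

G H D B F C E A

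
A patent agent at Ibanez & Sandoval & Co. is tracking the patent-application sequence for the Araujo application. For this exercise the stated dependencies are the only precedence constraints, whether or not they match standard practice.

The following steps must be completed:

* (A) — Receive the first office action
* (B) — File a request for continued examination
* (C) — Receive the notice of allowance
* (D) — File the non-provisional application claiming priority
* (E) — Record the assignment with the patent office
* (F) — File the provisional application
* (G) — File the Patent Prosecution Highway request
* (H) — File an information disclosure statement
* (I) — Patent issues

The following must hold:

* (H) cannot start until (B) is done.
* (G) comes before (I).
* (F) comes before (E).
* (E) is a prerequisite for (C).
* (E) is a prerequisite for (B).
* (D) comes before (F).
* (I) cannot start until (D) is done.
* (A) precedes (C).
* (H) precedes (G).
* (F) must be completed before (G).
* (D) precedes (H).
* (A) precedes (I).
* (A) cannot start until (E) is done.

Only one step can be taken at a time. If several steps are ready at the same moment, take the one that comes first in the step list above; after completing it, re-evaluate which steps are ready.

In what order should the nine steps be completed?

Only (D) has no prerequisites, so it is first.
That leaves (F) as the only ready step → (F).
That leaves (E) as the only ready step → (E).
Ready: (A) and (B). (A) is listed earlier → (A).
(C) now also ready, so the ready set is {(B), (C)}; (B) is listed earlier → (B).
(H) now also ready, so the ready set is {(C), (H)}; (C) is listed earlier → (C).
(H) is the only step now ready → (H).
That leaves (G) as the only ready step → (G).
(I) is the only step now ready → (I).

(D) → (F) → (E) → (A) → (B) → (C) → (H) → (G) → (I)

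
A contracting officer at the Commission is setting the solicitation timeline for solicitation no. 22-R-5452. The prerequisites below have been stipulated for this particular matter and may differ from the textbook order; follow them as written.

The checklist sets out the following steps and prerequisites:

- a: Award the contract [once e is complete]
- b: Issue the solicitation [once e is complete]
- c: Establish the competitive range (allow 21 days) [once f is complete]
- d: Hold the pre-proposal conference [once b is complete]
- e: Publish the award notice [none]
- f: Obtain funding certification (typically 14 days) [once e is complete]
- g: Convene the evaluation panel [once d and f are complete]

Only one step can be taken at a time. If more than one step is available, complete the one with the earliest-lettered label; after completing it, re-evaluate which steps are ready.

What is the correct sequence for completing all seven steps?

e → a → b → d → f → c → g

Only e has no prerequisites, so it is first.
Now a, b and f have their prerequisites met. a has the earlier label, so a next.
Ready: b and f. b has the earlier label → b.
d now also ready, so the ready set is {d, f}; d has the earlier label → d.
f needed e, now all done → f.
Now c and g have their prerequisites met. c has the earlier label, so c next.
That leaves g as the only ready step → g.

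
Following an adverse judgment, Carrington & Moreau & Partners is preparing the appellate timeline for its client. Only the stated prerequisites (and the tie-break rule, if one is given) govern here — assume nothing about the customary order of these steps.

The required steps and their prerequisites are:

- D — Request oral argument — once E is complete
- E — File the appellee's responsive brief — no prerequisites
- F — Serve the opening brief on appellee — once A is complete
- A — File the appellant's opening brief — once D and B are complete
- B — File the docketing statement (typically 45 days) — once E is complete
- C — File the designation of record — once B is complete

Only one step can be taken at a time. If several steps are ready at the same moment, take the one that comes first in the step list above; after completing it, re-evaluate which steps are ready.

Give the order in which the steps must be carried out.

E D B A F C

E has no prerequisites → E first.
D and B are both available; D is listed earlier → D.
B is the only step now ready → B.
Ready: A and C. A is listed earlier → A.
Now F and C have their prerequisites met. F is listed earlier, so F next.
That leaves C as the only ready step → C.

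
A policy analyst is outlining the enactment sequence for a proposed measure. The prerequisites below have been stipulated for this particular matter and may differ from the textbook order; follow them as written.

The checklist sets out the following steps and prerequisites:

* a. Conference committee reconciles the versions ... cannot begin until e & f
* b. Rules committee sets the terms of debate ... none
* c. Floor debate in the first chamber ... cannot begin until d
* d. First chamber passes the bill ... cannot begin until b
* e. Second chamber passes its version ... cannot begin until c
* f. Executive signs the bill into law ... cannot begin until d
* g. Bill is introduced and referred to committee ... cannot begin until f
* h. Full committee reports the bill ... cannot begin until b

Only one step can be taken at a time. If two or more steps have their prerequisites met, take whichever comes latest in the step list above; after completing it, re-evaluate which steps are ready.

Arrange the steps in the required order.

Only b has no prerequisites, so it is first.
Now h and d have their prerequisites met. h is listed later, so h next.
That leaves d as the only ready step → d.
Ready: f and c. f is listed later → f.
Ready: g and c. g is listed later → g.
c needed d, now all done → c.
Next only e has its prerequisites met → e.
a needed f and e, now all done → a.

b, h, d, f, g, c, e, a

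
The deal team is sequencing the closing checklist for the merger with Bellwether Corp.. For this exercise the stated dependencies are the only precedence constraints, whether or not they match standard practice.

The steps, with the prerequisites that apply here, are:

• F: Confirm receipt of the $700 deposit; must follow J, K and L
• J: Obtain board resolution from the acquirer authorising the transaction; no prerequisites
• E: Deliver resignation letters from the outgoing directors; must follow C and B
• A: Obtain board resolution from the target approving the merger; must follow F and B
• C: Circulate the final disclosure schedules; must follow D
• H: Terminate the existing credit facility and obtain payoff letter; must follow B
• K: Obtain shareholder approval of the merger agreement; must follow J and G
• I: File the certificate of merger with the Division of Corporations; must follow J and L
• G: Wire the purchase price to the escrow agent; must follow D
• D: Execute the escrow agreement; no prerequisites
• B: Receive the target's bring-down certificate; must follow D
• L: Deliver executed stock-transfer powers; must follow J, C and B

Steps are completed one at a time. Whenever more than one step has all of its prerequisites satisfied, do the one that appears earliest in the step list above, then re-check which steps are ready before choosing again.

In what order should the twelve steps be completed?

J, D, C, G, K, B, E, H, L, F, A, I

J and D have no prerequisites; J is listed earlier, so J is first.
D is the only step now ready → D.
Now C, G and B have their prerequisites met. C is listed earlier, so C next.
Ready: G and B. G is listed earlier → G.
K now also ready, so the ready set is {K, B}; K is listed earlier → K.
B needed D, now all done → B.
E, H and L are all available; E is listed earlier → E.
Now H and L have their prerequisites met. H is listed earlier, so H next.
That leaves L as the only ready step → L.
Ready: F and I. F is listed earlier → F.
Now A and I have their prerequisites met. A is listed earlier, so A next.
That leaves I as the only ready step → I.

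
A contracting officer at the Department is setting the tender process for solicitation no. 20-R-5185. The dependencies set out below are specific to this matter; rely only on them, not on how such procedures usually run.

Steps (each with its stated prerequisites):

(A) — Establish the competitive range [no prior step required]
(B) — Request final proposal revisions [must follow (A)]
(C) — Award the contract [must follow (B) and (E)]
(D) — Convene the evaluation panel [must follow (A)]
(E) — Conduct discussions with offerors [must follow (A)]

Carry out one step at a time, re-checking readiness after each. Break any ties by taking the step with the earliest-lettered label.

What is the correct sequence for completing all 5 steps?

(A), (B), (D), (E), (C)

(A) is the only step with nothing outstanding, so it goes first.
(B), (D) and (E) are all available; (B) has the earlier label → (B).
Ready: (D) and (E). (D) has the earlier label → (D).
(E) needed (A), now all done → (E).
Next only (C) has its prerequisites met → (C).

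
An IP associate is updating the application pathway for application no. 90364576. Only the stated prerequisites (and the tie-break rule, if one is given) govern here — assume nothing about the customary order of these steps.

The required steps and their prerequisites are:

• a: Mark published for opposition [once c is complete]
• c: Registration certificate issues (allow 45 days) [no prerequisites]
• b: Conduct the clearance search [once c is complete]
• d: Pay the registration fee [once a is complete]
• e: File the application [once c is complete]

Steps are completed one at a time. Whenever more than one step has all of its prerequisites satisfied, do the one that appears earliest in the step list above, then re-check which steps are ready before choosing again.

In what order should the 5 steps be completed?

c, a, b, d, e

Only c has no prerequisites, so it is first.
Now a, b and e have their prerequisites met. a is listed earlier, so a next.
Now b, d and e have their prerequisites met. b is listed earlier, so b next.
d and e are both available; d is listed earlier → d.
e needed c, now all done → e.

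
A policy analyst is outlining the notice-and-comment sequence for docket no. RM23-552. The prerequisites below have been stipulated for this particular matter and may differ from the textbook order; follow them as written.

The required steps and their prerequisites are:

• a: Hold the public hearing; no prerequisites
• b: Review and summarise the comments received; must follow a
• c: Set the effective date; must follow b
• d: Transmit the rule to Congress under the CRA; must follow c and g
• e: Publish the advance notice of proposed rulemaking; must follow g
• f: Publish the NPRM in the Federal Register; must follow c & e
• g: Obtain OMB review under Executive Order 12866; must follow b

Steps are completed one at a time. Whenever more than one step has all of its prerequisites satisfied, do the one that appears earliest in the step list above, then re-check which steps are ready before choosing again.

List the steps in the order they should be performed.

a, b, c, g, d, e, f

Only a has no prerequisites, so it is first.
b is the only step now ready → b.
Now c and g have their prerequisites met. c is listed earlier, so c next.
That leaves g as the only ready step → g.
d and e are both available; d is listed earlier → d.
e needed g, now all done → e.
f is the only step now ready → f.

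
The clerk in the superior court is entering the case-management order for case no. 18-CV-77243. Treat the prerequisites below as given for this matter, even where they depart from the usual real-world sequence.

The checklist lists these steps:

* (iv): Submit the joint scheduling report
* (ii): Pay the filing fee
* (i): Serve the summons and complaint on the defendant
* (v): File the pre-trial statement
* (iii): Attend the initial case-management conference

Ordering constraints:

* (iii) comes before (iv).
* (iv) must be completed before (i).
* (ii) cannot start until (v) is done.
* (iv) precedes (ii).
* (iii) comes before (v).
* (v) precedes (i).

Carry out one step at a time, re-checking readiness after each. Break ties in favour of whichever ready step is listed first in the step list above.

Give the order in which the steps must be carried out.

(iii), (iv), (v), (ii), (i)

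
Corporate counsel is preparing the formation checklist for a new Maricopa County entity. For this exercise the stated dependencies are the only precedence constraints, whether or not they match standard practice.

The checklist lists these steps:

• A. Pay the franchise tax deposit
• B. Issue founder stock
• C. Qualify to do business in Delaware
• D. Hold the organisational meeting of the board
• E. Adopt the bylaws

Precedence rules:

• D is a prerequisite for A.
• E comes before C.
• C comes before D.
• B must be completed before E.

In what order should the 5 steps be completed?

B → E → C → D → A

Only B has no prerequisites, so it is first.
E is the only step now ready → E.
Next only C has its prerequisites met → C.
D is the only step now ready → D.
Next only A has its prerequisites met → A.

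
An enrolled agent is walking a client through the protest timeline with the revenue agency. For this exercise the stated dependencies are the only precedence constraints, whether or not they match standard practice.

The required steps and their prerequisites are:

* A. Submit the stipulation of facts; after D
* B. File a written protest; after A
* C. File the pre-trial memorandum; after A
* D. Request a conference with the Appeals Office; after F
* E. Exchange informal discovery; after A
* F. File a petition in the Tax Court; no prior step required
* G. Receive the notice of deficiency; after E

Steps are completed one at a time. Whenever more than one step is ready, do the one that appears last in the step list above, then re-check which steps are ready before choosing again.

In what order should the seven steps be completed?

F → D → A → E → G → C → B

Only F has no prerequisites, so it is first.
Next only D has its prerequisites met → D.
That leaves A as the only ready step → A.
E, C and B are all available; E is listed later → E.
G now also ready, so the ready set is {G, C, B}; G is listed later → G.
C and B are both available; C is listed later → C.
Next only B has its prerequisites met → B.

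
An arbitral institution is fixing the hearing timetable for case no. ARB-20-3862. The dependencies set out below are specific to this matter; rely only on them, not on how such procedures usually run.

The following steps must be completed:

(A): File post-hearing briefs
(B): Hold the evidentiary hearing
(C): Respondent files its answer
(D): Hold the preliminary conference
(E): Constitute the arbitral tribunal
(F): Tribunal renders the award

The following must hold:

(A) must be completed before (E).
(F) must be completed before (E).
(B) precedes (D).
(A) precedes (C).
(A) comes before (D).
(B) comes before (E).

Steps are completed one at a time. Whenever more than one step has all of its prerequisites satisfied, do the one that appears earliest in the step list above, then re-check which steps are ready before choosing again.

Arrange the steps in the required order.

(A), (B), (C), (D), (F), (E)

(A), (B) and (F) have no prerequisites; (A) is listed earlier, so (A) is first.
Now (B), (C) and (F) have their prerequisites met. (B) is listed earlier, so (B) next.
Ready: (C), (D) and (F). (C) is listed earlier → (C).
Ready: (D) and (F). (D) is listed earlier → (D).
Next only (F) has its prerequisites met → (F).
That leaves (E) as the only ready step → (E).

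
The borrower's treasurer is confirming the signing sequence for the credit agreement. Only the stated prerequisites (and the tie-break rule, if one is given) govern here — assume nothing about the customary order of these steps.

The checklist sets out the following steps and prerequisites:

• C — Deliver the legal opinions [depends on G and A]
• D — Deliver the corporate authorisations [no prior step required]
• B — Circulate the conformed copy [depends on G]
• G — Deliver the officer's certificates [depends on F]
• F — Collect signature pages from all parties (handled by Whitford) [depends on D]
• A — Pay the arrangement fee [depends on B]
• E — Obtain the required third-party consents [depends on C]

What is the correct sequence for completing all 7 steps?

D F G B A C E

Only D has no prerequisites, so it is first.
That leaves F as the only ready step → F.
Next only G has its prerequisites met → G.
B is the only step now ready → B.
That leaves A as the only ready step → A.
C is the only step now ready → C.
E is the only step now ready → E.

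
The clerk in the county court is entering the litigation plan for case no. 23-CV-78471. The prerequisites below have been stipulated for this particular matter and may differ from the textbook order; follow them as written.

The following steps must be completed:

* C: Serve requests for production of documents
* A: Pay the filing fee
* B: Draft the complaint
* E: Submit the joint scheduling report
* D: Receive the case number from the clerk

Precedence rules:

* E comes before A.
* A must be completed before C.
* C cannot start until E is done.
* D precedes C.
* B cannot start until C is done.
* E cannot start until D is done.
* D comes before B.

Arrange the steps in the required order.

D has no prerequisites → D first.
E needed D, now all done → E.
A needed E, now all done → A.
C needed A, E and D, now all done → C.
That leaves B as the only ready step → B.

D, E, A, C, B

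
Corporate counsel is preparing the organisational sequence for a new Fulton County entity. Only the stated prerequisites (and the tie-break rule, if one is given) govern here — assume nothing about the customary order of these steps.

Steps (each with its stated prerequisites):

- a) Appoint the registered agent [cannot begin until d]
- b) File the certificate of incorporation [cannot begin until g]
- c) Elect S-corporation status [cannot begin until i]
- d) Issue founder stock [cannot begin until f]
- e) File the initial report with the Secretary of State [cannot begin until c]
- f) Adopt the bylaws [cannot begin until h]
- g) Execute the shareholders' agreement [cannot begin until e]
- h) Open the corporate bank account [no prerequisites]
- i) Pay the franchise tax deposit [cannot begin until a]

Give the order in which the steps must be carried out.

h is the only step with nothing outstanding, so it goes first.
Next only f has its prerequisites met → f.
d needed f, now all done → d.
a needed d, now all done → a.
That leaves i as the only ready step → i.
c is the only step now ready → c.
Next only e has its prerequisites met → e.
That leaves g as the only ready step → g.
b is the only step now ready → b.

h → f → d → a → i → c → e → g → b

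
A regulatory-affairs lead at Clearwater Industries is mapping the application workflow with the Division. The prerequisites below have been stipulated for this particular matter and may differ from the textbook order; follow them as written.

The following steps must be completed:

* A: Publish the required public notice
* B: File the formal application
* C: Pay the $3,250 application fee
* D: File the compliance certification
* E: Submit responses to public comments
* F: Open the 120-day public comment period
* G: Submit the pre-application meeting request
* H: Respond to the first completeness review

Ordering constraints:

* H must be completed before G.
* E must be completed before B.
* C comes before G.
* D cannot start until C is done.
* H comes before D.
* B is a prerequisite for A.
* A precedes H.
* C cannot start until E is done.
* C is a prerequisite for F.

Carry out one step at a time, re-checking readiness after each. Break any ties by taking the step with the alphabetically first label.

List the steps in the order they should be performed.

E B A C F H D G

Only E has no prerequisites, so it is first.
Now B and C have their prerequisites met. B has the earlier label, so B next.
Ready: A and C. A has the earlier label → A.
H now also ready, so the ready set is {C, H}; C has the earlier label → C.
Now F and H have their prerequisites met. F has the earlier label, so F next.
H needed A, now all done → H.
D and G are both available; D has the earlier label → D.
G is the only step now ready → G.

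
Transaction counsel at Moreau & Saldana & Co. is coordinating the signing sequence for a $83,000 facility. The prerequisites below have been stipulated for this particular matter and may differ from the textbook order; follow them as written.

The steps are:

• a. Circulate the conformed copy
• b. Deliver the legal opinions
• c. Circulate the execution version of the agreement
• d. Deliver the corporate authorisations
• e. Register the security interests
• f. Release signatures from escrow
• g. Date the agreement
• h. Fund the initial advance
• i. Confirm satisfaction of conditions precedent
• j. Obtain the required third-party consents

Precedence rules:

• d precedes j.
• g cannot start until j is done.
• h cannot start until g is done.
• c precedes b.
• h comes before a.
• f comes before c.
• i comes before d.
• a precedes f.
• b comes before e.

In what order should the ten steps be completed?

i, d, j, g, h, a, f, c, b, e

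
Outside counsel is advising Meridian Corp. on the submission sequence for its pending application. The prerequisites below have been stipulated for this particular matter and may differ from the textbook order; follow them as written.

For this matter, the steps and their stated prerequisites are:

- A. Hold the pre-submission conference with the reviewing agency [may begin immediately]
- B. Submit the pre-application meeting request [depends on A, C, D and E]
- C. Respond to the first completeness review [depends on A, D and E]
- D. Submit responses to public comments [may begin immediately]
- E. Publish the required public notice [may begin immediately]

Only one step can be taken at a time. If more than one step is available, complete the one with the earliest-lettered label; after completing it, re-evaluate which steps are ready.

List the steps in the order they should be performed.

A, D and E have no prerequisites; A has the earlier label, so A is first.
Ready: D and E. D has the earlier label → D.
Next only E has its prerequisites met → E.
C needed A, D and E, now all done → C.
B needed A, C, D and E, now all done → B.

A, D, E, C, B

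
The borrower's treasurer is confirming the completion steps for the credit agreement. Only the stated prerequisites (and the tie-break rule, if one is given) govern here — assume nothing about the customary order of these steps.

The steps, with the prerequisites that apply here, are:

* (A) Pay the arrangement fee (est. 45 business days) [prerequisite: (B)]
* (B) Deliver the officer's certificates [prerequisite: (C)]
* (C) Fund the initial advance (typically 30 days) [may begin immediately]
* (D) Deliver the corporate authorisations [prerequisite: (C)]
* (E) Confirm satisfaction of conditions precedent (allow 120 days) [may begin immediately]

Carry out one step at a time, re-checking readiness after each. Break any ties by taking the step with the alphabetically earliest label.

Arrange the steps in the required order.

(C) (B) (A) (D) (E)

Nothing is required for (C) and (E). (C) has the earlier label → (C) first.
(B) and (D) now also ready, so the ready set is {(B), (D), (E)}; (B) has the earlier label → (B).
(A), (D) and (E) are all available; (A) has the earlier label → (A).
(D) and (E) are both available; (D) has the earlier label → (D).
Next only (E) has its prerequisites met → (E).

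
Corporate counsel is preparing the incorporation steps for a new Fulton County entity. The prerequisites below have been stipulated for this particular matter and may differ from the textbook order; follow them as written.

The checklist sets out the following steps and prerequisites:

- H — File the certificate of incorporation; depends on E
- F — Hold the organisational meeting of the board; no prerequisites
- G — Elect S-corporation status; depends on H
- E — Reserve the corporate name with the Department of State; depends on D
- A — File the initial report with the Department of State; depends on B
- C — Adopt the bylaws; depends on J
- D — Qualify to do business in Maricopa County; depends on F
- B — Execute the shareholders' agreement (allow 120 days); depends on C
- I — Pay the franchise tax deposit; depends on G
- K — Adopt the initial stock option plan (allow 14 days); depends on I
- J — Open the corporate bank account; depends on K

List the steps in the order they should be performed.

F is the only step with nothing outstanding, so it goes first.
D needed F, now all done → D.
That leaves E as the only ready step → E.
That leaves H as the only ready step → H.
G needed H, now all done → G.
That leaves I as the only ready step → I.
K needed I, now all done → K.
That leaves J as the only ready step → J.
Next only C has its prerequisites met → C.
That leaves B as the only ready step → B.
A needed B, now all done → A.

F, D, E, H, G, I, K, J, C, B, A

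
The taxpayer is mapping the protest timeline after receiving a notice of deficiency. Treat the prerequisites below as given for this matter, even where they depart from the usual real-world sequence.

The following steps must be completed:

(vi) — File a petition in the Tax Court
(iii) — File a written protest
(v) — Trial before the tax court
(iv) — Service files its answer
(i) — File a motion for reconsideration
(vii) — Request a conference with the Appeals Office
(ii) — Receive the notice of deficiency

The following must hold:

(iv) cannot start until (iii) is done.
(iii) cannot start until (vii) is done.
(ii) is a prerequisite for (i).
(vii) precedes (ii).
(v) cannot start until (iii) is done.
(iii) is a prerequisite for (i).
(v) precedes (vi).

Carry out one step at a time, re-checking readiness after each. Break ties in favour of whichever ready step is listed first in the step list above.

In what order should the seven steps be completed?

(vii), (iii), (v), (vi), (iv), (ii), (i)

(vii) is the only step with nothing outstanding, so it goes first.
Ready: (iii) and (ii). (iii) is listed earlier → (iii).
(v), (iv) and (ii) are all available; (v) is listed earlier → (v).
(vi) now also ready, so the ready set is {(vi), (iv), (ii)}; (vi) is listed earlier → (vi).
Ready: (iv) and (ii). (iv) is listed earlier → (iv).
That leaves (ii) as the only ready step → (ii).
Next only (i) has its prerequisites met → (i).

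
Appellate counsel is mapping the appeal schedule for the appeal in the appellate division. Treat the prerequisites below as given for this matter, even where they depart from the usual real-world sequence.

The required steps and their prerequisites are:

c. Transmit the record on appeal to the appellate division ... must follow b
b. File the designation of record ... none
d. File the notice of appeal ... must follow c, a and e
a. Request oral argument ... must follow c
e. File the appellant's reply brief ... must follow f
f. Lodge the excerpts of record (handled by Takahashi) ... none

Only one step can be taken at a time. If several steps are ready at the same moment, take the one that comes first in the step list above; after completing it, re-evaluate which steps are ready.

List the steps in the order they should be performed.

b and f have no prerequisites; b is listed earlier, so b is first.
c now also ready, so the ready set is {c, f}; c is listed earlier → c.
Now a and f have their prerequisites met. a is listed earlier, so a next.
Next only f has its prerequisites met → f.
e needed f, now all done → e.
d is the only step now ready → d.

b → c → a → f → e → d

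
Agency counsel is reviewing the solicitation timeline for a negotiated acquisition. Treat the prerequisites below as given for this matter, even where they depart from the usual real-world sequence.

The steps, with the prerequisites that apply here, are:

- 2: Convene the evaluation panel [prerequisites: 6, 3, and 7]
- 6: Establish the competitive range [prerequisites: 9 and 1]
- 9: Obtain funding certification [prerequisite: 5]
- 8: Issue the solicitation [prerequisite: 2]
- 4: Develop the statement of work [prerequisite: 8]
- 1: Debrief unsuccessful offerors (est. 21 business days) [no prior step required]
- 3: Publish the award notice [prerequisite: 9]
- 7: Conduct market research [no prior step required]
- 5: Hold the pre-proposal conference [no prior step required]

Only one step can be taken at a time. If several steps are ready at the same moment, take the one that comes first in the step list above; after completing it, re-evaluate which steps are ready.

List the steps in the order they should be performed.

1 7 5 9 6 3 2 8 4

Nothing is required for 1, 7 and 5. 1 is listed earlier → 1 first.
7 and 5 are both available; 7 is listed earlier → 7.
5 is the only step now ready → 5.
9 needed 5, now all done → 9.
Now 6 and 3 have their prerequisites met. 6 is listed earlier, so 6 next.
3 needed 9, now all done → 3.
2 is the only step now ready → 2.
Next only 8 has its prerequisites met → 8.
Next only 4 has its prerequisites met → 4.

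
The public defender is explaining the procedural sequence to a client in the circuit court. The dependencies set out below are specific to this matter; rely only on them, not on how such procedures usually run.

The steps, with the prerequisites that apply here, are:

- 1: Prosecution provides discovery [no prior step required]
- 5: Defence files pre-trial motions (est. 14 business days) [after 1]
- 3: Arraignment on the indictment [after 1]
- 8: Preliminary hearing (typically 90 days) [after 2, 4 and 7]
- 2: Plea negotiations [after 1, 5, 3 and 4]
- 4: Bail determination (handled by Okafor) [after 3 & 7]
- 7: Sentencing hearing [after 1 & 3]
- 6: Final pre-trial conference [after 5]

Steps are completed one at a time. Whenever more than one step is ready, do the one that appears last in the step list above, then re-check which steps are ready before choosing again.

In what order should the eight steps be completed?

1, 3, 7, 4, 5, 6, 2, 8

1 has no prerequisites → 1 first.
Ready: 3 and 5. 3 is listed later → 3.
7 now also ready, so the ready set is {7, 5}; 7 is listed later → 7.
4 now also ready, so the ready set is {4, 5}; 4 is listed later → 4.
That leaves 5 as the only ready step → 5.
Ready: 6 and 2. 6 is listed later → 6.
2 needed 4, 3, 5 and 1, now all done → 2.
8 needed 7, 4 and 2, now all done → 8.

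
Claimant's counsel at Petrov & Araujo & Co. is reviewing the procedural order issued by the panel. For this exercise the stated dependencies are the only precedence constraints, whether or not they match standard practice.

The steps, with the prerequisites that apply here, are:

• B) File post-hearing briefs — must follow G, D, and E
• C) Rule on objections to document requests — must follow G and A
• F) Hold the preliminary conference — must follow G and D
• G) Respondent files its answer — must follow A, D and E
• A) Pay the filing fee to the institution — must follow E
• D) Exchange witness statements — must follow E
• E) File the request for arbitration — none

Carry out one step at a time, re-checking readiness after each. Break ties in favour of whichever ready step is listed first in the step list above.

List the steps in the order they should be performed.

E has no prerequisites → E first.
Ready: A and D. A is listed earlier → A.
That leaves D as the only ready step → D.
Next only G has its prerequisites met → G.
Now B, C and F have their prerequisites met. B is listed earlier, so B next.
Now C and F have their prerequisites met. C is listed earlier, so C next.
That leaves F as the only ready step → F.

E, A, D, G, B, C, F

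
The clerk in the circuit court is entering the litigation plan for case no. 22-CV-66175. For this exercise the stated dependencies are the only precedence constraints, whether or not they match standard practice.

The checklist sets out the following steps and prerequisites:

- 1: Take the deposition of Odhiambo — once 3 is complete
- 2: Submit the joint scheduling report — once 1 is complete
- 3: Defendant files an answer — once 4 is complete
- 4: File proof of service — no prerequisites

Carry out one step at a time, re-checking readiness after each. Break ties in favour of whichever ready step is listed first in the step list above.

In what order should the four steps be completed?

4, 3, 1, 2

Only 4 has no prerequisites, so it is first.
That leaves 3 as the only ready step → 3.
1 is the only step now ready → 1.
2 is the only step now ready → 2.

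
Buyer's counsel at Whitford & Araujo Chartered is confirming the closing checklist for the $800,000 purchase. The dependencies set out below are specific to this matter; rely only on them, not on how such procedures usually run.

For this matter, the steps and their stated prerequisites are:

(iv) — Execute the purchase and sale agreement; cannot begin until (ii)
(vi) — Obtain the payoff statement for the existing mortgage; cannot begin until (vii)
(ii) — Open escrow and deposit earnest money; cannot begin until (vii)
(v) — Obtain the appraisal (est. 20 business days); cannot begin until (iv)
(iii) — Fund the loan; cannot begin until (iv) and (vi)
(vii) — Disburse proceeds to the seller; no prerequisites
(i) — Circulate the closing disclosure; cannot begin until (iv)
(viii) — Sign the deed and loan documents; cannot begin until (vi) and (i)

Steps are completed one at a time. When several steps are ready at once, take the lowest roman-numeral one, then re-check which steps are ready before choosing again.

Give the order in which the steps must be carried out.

Only (vii) has no prerequisites, so it is first.
Ready: (ii) and (vi). (ii) has the earlier label → (ii).
(iv) now also ready, so the ready set is {(iv), (vi)}; (iv) has the earlier label → (iv).
(i) and (v) now also ready, so the ready set is {(i), (v), (vi)}; (i) has the earlier label → (i).
(v) and (vi) are both available; (v) has the earlier label → (v).
(vi) needed (vii), now all done → (vi).
Ready: (iii) and (viii). (iii) has the earlier label → (iii).
(viii) is the only step now ready → (viii).

(vii) (ii) (iv) (i) (v) (vi) (iii) (viii)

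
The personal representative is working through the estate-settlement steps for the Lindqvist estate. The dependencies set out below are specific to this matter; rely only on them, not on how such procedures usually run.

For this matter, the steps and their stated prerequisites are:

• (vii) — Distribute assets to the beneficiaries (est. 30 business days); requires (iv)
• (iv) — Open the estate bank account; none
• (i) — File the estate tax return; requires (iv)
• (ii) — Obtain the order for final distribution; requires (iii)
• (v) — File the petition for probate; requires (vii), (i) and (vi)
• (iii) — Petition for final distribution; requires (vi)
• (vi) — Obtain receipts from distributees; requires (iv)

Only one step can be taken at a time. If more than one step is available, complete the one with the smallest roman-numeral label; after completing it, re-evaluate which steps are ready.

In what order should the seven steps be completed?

Only (iv) has no prerequisites, so it is first.
Ready: (i), (vi) and (vii). (i) has the earlier label → (i).
Ready: (vi) and (vii). (vi) has the earlier label → (vi).
(iii) now also ready, so the ready set is {(iii), (vii)}; (iii) has the earlier label → (iii).
(ii) now also ready, so the ready set is {(ii), (vii)}; (ii) has the earlier label → (ii).
(vii) is the only step now ready → (vii).
(v) needed (i), (vi) and (vii), now all done → (v).

(iv) → (i) → (vi) → (iii) → (ii) → (vii) → (v)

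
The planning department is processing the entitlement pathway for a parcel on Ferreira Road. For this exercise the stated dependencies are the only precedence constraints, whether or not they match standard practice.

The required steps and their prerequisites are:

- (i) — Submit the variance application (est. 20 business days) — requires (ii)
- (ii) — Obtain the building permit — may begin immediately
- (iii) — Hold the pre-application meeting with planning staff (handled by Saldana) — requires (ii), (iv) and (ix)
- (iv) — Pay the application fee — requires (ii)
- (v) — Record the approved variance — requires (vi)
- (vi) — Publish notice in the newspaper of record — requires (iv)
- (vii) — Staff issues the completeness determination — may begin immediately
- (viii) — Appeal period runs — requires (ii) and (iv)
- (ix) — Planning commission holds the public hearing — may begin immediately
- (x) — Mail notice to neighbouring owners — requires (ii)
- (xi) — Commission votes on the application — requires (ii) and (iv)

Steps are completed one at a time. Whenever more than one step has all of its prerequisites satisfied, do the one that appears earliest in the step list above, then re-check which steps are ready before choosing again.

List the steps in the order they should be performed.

(ii), (vii) and (ix) have no prerequisites; (ii) is listed earlier, so (ii) is first.
(i), (iv) and (x) now also ready, so the ready set is {(i), (iv), (vii), (ix), (x)}; (i) is listed earlier → (i).
(iv), (vii), (ix) and (x) are all available; (iv) is listed earlier → (iv).
(vi), (vii), (viii), (ix), (x) and (xi) are all available; (vi) is listed earlier → (vi).
Now (v), (vii), (viii), (ix), (x) and (xi) have their prerequisites met. (v) is listed earlier, so (v) next.
Ready: (vii), (viii), (ix), (x) and (xi). (vii) is listed earlier → (vii).
Now (viii), (ix), (x) and (xi) have their prerequisites met. (viii) is listed earlier, so (viii) next.
(ix), (x) and (xi) are all available; (ix) is listed earlier → (ix).
(iii) now also ready, so the ready set is {(iii), (x), (xi)}; (iii) is listed earlier → (iii).
Ready: (x) and (xi). (x) is listed earlier → (x).
(xi) needed (ii) and (iv), now all done → (xi).

(ii), (i), (iv), (vi), (v), (vii), (viii), (ix), (iii), (x), (xi)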